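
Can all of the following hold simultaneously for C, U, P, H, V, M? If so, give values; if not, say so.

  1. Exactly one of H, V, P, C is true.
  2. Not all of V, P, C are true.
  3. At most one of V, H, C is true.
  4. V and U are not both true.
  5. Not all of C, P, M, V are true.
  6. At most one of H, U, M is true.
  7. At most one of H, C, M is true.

C = False; U = False; P = True; H = False; V = False; M = True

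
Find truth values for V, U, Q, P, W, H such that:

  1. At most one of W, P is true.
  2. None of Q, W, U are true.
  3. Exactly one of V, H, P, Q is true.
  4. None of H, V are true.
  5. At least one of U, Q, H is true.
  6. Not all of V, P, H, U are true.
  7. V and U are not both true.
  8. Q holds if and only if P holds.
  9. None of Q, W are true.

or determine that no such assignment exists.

The formula is unsatisfiable.

Case U = True:
  Constraint (2) is violated (U=T) — contradiction.
Case U = False:
  (2) forces Q = False.
  (2) forces W = False.
  (4) forces H = False.
  Constraint (5) is violated (U=F, Q=F, H=F) — contradiction.
Both cases fail — unsatisfiable.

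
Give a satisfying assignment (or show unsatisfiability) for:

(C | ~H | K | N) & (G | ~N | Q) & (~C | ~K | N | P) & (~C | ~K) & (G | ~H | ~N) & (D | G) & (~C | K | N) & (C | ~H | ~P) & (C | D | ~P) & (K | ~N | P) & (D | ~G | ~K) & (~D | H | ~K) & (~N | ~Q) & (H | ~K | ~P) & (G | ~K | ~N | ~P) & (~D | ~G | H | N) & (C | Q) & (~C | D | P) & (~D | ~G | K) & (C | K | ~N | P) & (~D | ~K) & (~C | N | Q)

G: True, D: False, Q: False, H: True, C: True, N: True, K: False, P: True

Set G = True.
Try D = True:
  (~D | ~G | K) forces K = True.
  clause (~D | ~K) is falsified — backtrack.
So D = False.
  then (D | ~G | ~K) forces K = False.
Set Q = False.
  then (C | Q) forces C = True.
  then (~C | D | P) forces P = True.
  then (~C | N | Q) forces N = True.
Set H = True.
All clauses satisfied.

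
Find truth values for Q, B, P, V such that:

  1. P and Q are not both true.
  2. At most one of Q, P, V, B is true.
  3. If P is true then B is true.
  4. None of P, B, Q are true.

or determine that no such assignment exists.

Q: False, B: False, P: False, V: False

  (1) P=F, Q=F — not both ✓
  (2) {Q, P, V, B}: 0 true — at most one ✓
  (3) P=F ⇒ B: vacuous ✓
  (4) {P, B, Q}: 0 true — none ✓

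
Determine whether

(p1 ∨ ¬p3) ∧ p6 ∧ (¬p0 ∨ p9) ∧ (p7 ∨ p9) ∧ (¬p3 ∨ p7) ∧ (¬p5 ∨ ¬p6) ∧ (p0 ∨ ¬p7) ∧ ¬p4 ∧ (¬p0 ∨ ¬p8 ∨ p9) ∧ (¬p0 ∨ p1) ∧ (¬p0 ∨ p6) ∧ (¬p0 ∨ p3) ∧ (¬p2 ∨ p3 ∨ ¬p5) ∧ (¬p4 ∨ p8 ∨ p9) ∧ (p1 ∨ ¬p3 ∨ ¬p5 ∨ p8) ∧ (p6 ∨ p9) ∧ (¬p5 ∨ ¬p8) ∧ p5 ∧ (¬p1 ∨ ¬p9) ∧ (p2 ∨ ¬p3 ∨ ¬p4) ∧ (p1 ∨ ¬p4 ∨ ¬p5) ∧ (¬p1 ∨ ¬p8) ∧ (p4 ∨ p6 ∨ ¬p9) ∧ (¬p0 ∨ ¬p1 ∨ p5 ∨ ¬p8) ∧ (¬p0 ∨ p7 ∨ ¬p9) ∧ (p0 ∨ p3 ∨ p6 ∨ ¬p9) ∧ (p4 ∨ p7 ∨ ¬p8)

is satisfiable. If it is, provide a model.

Case p5 = True:
  (p6) forces p6 = True.
  Clause (¬p5 ∨ ¬p6) is falsified — contradiction.
Case p5 = False:
  Clause (p5) is falsified — contradiction.
Both cases fail, so the formula is unsatisfiable.

UNSATISFIABLE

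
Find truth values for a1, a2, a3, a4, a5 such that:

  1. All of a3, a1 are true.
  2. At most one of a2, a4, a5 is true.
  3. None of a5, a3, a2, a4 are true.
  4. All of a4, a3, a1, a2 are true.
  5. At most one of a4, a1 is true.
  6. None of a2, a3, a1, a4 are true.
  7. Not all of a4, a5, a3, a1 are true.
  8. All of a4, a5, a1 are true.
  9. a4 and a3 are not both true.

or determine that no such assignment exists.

No satisfying assignment exists.

Case a1 = True:
  Constraint (6) is violated (a1=T) — contradiction.
Case a1 = False:
  Constraint (1) is violated (a1=F) — contradiction.
Both cases fail — unsatisfiable.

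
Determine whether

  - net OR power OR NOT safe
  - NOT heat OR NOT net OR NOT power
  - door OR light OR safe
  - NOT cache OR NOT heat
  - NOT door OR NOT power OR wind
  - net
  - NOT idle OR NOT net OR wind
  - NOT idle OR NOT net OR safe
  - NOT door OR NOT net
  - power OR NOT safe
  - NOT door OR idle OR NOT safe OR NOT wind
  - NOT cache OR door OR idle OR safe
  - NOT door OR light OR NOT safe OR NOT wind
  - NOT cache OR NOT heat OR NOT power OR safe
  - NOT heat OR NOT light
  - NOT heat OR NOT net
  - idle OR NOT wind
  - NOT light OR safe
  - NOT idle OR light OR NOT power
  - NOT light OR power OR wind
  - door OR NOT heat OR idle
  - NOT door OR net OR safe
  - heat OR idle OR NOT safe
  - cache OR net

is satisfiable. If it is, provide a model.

wind=T, light=T, net=T, heat=F, safe=T, cache=F, door=F, idle=T, power=T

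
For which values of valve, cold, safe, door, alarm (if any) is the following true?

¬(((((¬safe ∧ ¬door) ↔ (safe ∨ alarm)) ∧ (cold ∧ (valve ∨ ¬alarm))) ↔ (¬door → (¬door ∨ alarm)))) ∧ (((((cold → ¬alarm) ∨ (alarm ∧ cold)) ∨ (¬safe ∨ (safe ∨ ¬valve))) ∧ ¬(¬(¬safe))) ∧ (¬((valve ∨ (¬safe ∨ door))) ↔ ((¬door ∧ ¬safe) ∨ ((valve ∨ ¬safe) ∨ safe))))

Unsatisfiable — no assignment works.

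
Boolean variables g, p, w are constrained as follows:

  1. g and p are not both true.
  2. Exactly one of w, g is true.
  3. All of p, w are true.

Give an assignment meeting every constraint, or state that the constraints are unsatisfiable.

g = False, p = True, w = True

  (1) g=F, p=T — not both ✓
  (2) {w, g}: 1 true — exactly one ✓
  (3) {p, w}: all 2 true ✓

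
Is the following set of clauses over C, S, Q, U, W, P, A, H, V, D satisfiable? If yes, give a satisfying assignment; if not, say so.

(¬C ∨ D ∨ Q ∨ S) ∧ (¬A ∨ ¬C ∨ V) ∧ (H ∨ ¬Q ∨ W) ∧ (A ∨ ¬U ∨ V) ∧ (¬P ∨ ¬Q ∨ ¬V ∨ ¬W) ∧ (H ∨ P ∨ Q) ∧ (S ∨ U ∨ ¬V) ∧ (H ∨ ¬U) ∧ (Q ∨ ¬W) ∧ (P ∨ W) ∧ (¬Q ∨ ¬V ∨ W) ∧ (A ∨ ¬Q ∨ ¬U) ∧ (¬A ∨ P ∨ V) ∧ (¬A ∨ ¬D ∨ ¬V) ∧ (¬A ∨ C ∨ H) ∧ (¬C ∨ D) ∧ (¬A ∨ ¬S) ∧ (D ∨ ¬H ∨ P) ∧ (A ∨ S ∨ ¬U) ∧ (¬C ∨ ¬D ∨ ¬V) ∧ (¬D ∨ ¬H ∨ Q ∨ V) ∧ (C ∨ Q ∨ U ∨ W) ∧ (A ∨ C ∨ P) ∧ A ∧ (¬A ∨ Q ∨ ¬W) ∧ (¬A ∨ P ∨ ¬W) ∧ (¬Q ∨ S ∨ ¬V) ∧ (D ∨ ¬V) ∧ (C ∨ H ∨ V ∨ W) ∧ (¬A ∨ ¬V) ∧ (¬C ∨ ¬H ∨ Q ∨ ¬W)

Unit clause (A) forces A = True.
In (¬A ∨ ¬V) only ¬V is left, so V = False.
In (¬A ∨ ¬C ∨ V) only ¬C is left, so C = False.
In (¬A ∨ P ∨ V) only P is left, so P = True.
In (¬A ∨ C ∨ H) only H is left, so H = True.
In (¬A ∨ ¬S) only ¬S is left, so S = False.
Set Q = True.
Set U = False.
Set W = True.
Set D = False.
All clauses satisfied.

C: False; S: False; Q: True; U: False; W: True; P: True; A: True; H: True; V: False; D: False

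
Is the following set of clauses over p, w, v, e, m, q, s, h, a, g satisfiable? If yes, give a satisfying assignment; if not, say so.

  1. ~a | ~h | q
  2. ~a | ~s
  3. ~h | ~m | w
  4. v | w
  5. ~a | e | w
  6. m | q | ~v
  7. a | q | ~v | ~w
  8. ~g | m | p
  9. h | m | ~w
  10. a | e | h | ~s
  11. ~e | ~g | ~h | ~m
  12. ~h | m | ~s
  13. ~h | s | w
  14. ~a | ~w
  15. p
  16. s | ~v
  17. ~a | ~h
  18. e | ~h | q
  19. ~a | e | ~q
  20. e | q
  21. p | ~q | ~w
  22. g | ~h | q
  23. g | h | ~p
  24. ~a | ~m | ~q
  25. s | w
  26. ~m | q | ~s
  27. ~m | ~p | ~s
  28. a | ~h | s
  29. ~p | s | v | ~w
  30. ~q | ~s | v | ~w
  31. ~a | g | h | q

Unit clause (p) forces p = True.
Set w = False.
  then (v | w) forces v = True.
  then (s | ~v) forces s = True.
  then (~m | ~p | ~s) forces m = False.
  then (~a | ~s) forces a = False.
  then (m | q | ~v) forces q = True.
  then (~h | m | ~s) forces h = False.
  then (g | h | ~p) forces g = True.
  then (a | e | h | ~s) forces e = True.
All clauses satisfied.

p = True, w = False, v = True, e = True, m = False, q = True, s = True, h = False, a = False, g = True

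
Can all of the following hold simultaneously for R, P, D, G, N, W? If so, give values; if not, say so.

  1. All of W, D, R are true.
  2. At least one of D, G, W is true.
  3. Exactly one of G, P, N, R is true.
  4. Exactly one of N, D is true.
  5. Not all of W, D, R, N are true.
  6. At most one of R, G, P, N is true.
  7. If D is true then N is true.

Unsatisfiable — no assignment works.

Case N = True:
  (1) forces W = True.
  (1) forces D = True.
  Constraint (4) is violated (N=T, D=T) — contradiction.
Case N = False:
  (1) forces W = True.
  (1) forces D = True.
  Constraint (7) is violated (D=T, N=F) — contradiction.
Both cases fail — unsatisfiable.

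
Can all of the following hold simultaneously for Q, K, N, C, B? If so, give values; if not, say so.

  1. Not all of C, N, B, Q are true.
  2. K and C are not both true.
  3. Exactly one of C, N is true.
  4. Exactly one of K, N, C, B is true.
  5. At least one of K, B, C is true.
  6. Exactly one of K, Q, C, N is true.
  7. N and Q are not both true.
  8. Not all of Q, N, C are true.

Q: False, K: False, N: False, C: True, B: False

  (1) {C, N, B, Q}: 1/4 true — not all ✓
  (2) K=F, C=T — not both ✓
  (3) {C, N}: 1 true — exactly one ✓
  (4) {K, N, C, B}: 1 true — exactly one ✓
  (5) {K, B, C}: 1 true — at least one ✓
  (6) {K, Q, C, N}: 1 true — exactly one ✓
  (7) N=F, Q=F — not both ✓
  (8) {Q, N, C}: 1/3 true — not all ✓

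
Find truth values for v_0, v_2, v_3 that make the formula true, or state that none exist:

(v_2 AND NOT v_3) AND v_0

v_0=T; v_2=T; v_3=F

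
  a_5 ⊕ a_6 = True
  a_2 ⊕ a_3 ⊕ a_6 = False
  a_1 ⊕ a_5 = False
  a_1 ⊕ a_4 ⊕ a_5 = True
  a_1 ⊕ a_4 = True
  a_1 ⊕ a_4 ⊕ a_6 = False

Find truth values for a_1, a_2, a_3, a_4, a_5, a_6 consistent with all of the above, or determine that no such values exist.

a_1: False, a_2: True, a_3: False, a_4: True, a_5: False, a_6: True

a_5 ⊕ a_6 = F ⊕ T = True ✓
a_2 ⊕ a_3 ⊕ a_6 = T ⊕ F ⊕ T = False ✓
a_1 ⊕ a_5 = F ⊕ F = False ✓
a_1 ⊕ a_4 ⊕ a_5 = F ⊕ T ⊕ F = True ✓
a_1 ⊕ a_4 = F ⊕ T = True ✓
a_1 ⊕ a_4 ⊕ a_6 = F ⊕ T ⊕ T = False ✓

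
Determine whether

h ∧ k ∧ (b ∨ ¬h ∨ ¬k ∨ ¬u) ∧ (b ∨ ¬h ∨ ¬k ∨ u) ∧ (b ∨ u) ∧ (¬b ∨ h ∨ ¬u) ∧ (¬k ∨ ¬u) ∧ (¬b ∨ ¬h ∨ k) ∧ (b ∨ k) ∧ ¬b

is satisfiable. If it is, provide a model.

Unsatisfiable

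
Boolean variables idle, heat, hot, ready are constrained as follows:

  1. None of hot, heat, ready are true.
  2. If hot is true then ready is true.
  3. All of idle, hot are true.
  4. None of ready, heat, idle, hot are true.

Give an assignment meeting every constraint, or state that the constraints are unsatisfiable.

Case idle = True:
  Constraint (4) is violated (idle=T) — contradiction.
Case idle = False:
  Constraint (3) is violated (idle=F) — contradiction.
Both cases fail — unsatisfiable.

No satisfying assignment exists.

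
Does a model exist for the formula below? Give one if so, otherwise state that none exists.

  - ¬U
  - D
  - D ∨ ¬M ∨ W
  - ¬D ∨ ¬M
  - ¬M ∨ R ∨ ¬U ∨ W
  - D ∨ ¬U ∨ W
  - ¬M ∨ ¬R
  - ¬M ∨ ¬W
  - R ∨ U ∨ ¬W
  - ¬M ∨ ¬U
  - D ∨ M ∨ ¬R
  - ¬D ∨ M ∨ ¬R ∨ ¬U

D=T; W=T; M=F; R=T; U=F

Unit clause (¬U) forces U = False.
Unit clause (D) forces D = True.
In (¬D ∨ ¬M) only ¬M is left, so M = False.
Set W = True.
  then (R ∨ U ∨ ¬W) forces R = True.
All clauses satisfied.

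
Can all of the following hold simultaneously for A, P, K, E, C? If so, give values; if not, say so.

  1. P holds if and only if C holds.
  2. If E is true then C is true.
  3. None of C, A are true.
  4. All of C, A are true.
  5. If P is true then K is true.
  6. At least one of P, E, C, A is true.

No satisfying assignment exists.

Case A = True:
  Constraint (3) is violated (A=T) — contradiction.
Case A = False:
  Constraint (4) is violated (A=F) — contradiction.
Both cases fail — unsatisfiable.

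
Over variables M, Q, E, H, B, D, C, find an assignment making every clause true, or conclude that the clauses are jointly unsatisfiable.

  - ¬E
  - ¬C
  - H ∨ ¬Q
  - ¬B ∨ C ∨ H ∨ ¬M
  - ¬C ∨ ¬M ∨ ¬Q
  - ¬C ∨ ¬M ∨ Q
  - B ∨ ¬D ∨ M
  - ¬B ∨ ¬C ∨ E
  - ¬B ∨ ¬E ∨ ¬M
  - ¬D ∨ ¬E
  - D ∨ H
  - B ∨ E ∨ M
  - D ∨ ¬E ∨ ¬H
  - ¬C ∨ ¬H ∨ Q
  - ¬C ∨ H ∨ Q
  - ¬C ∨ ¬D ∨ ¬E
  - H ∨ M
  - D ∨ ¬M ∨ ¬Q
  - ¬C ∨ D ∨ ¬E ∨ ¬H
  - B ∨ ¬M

Unit clause (¬E) forces E = False.
Unit clause (¬C) forces C = False.
Set M = False.
  then (B ∨ E ∨ M) forces B = True.
  then (H ∨ M) forces H = True.
Set Q = False.
Set D = True.
All clauses satisfied.

M: False, Q: False, E: False, H: True, B: True, D: True, C: False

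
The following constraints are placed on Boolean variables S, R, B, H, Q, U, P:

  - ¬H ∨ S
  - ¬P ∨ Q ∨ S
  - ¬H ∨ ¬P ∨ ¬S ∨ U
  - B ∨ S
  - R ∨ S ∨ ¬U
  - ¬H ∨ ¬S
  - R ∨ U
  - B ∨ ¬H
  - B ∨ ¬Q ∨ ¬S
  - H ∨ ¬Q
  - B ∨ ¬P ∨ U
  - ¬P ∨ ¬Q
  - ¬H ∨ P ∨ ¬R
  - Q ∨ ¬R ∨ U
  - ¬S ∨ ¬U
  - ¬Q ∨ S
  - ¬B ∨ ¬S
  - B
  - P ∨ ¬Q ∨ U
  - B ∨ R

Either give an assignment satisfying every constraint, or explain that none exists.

Unit clause (B) forces B = True.
In (¬B ∨ ¬S) only ¬S is left, so S = False.
In (¬H ∨ S) only ¬H is left, so H = False.
In (H ∨ ¬Q) only ¬Q is left, so Q = False.
In (¬P ∨ Q ∨ S) only ¬P is left, so P = False.
Try R = False:
  (R ∨ S ∨ ¬U) forces U = False.
  clause (R ∨ U) is falsified — backtrack.
So R = True.
  then (Q ∨ ¬R ∨ U) forces U = True.
All clauses satisfied.

S: False, R: True, B: True, H: False, Q: False, U: True, P: False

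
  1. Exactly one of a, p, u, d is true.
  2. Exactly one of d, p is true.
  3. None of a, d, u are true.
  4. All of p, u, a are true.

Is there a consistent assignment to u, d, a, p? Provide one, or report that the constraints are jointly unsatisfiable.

UNSATISFIABLE

Case u = True:
  Constraint (3) is violated (u=T) — contradiction.
Case u = False:
  Constraint (4) is violated (u=F) — contradiction.
Both cases fail — unsatisfiable.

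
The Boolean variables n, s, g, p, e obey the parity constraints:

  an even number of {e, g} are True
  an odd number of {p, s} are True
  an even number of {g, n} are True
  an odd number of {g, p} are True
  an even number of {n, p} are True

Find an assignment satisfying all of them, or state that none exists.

Adding constraints 3, 4, 5 mod 2: every variable appears an even number of times on the left, so the left side is 0.
But the right sides sum to 1 (mod 2). 0 ≠ 1 — the system is inconsistent.

The formula is unsatisfiable.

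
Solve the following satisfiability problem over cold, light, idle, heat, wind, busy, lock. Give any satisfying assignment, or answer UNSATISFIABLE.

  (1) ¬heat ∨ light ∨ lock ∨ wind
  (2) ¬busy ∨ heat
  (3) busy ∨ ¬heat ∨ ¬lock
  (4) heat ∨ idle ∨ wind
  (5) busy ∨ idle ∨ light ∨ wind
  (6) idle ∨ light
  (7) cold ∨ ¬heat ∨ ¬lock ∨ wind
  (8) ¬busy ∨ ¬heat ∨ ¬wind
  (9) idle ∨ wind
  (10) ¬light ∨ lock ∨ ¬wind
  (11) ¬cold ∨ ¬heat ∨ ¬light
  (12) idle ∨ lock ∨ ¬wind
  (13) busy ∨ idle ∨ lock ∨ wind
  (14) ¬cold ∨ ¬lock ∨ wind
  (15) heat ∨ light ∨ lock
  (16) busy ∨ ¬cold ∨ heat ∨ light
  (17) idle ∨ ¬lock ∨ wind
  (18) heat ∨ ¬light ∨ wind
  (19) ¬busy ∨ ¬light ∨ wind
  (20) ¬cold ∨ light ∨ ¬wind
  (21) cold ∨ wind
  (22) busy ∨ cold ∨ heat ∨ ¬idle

Set cold = True.
Try light = False:
  (idle ∨ light) forces idle = True.
  (¬cold ∨ light ∨ ¬wind) forces wind = False.
  (¬cold ∨ ¬lock ∨ wind) forces lock = False.
  (¬heat ∨ light ∨ lock ∨ wind) forces heat = False.
  clause (heat ∨ light ∨ lock) is falsified — backtrack.
So light = True.
  then (¬cold ∨ ¬heat ∨ ¬light) forces heat = False.
  then (heat ∨ ¬light ∨ wind) forces wind = True.
  then (¬busy ∨ heat) forces busy = False.
  then (¬light ∨ lock ∨ ¬wind) forces lock = True.
Set idle = True.
All clauses satisfied.

cold: True, light: True, idle: True, heat: False, wind: True, busy: False, lock: True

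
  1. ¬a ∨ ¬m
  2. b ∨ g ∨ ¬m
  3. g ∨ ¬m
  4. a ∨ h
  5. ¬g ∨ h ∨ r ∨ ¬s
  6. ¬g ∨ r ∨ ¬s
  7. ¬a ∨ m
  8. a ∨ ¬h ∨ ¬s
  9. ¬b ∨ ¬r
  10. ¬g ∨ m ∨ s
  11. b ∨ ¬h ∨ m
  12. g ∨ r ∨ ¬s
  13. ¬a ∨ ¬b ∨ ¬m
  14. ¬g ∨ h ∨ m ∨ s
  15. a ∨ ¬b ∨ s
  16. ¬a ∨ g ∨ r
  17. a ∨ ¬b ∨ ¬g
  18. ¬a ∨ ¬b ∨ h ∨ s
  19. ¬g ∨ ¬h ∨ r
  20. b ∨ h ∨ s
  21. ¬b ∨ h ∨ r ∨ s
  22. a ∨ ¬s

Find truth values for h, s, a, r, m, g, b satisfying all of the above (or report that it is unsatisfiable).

h = True, s = False, a = False, r = True, m = True, g = True, b = False

Set h = True.
Try s = True:
  (a ∨ ¬h ∨ ¬s) forces a = True.
  (¬a ∨ ¬m) forces m = False.
  clause (¬a ∨ m) is falsified — backtrack.
So s = False.
Set a = False.
  then (a ∨ ¬b ∨ s) forces b = False.
  then (b ∨ ¬h ∨ m) forces m = True.
  then (b ∨ g ∨ ¬m) forces g = True.
  then (¬g ∨ ¬h ∨ r) forces r = True.
All clauses satisfied.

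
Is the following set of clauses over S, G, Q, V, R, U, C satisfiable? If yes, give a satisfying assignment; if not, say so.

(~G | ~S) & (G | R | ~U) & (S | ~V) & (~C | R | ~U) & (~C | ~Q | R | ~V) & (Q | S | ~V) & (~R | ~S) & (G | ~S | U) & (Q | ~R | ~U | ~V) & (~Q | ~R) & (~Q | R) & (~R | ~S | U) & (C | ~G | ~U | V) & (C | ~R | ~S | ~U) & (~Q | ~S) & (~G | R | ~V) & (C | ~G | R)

S: False, G: True, Q: False, V: False, R: False, U: False, C: True

Try S = True:
  (~G | ~S) forces G = False.
  (~R | ~S) forces R = False.
  (G | R | ~U) forces U = False.
  clause (G | ~S | U) is falsified — backtrack.
So S = False.
  then (S | ~V) forces V = False.
Set G = True.
Try Q = True:
  (~Q | ~R) forces R = False.
  clause (~Q | R) is falsified — backtrack.
So Q = False.
Set R = False.
  then (C | ~G | R) forces C = True.
  then (~C | R | ~U) forces U = False.
All clauses satisfied.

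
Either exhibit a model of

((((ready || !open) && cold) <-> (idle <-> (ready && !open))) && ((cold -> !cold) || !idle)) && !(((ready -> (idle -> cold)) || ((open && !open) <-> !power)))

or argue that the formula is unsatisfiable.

cold=F, ready=T, idle=T, open=T, power=F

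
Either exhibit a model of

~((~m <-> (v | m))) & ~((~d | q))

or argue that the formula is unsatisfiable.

m = True, v = False, d = True, q = False

  ~((~m <-> (v | m))) = True
    ~m <-> (v | m) = False
      ~m = False
      v | m = True
  ~((~d | q)) = True
    ~d | q = False
      ~d = False
Both conjuncts True, so the formula holds.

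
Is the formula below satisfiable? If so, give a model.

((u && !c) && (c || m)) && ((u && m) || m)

u: True; c: False; m: True

  (u && !c) && (c || m) = True
    u && !c = True
      !c = True
    c || m = True
  (u && m) || m = True
    u && m = True
Both conjuncts True, so the formula holds.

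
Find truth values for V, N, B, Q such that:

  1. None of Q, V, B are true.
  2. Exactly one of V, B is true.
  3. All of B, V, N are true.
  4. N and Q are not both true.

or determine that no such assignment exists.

No satisfying assignment exists.

Case V = True:
  Constraint (1) is violated (V=T) — contradiction.
Case V = False:
  Constraint (3) is violated (V=F) — contradiction.
Both cases fail — unsatisfiable.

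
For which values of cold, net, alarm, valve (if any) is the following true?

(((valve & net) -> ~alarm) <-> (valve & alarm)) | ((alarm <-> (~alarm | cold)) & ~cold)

cold = False, net = False, alarm = True, valve = True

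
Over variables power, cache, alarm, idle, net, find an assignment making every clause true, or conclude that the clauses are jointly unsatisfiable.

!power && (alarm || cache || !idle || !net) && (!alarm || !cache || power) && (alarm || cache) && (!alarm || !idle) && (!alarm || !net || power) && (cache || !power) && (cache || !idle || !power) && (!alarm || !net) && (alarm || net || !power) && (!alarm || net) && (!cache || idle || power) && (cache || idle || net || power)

power = False, cache = True, alarm = False, idle = True, net = False

Unit clause (!power) forces power = False.
Try cache = False:
  (alarm || cache) forces alarm = True.
  (!alarm || !idle) forces idle = False.
  (!alarm || !net || power) forces net = False.
  clause (!alarm || net) is falsified — backtrack.
So cache = True.
  then (!alarm || !cache || power) forces alarm = False.
  then (!cache || idle || power) forces idle = True.
Set net = False.
All clauses satisfied.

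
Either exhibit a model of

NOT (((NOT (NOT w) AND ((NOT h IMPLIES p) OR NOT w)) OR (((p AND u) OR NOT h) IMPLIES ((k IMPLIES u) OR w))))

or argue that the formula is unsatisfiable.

u = False; k = True; w = False; p = False; h = False

  NOT (((NOT (NOT w) AND ((NOT h IMPLIES p) OR NOT w)) OR (((p AND u) OR NOT h) IMPLIES ((k IMPLIES u) OR w)))) = True
    (NOT (NOT w) AND ((NOT h IMPLIES p) OR NOT w)) OR (((p AND u) OR NOT h) IMPLIES ((k IMPLIES u) OR w)) = False
      NOT (NOT w) AND ((NOT h IMPLIES p) OR NOT w) = False
        NOT (NOT w) = False
          NOT w = True
        (NOT h IMPLIES p) OR NOT w = True
          NOT h IMPLIES p = False
            NOT h = True
          NOT w = True
      ((p AND u) OR NOT h) IMPLIES ((k IMPLIES u) OR w) = False
        (p AND u) OR NOT h = True
          p AND u = False
          NOT h = True
        (k IMPLIES u) OR w = False
          k IMPLIES u = False
The formula evaluates to True.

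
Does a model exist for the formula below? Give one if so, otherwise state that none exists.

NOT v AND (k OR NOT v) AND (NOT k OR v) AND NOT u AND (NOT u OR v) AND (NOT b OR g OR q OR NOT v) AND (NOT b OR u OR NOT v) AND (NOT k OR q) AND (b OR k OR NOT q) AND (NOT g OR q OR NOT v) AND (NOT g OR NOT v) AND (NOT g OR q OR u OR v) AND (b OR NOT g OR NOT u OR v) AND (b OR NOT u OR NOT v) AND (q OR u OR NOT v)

Unit clause (NOT v) forces v = False.
In (NOT k OR v) only NOT k is left, so k = False.
Unit clause (NOT u) forces u = False.
Set g = False.
Set b = True.
Set q = False.
All clauses satisfied.

g: False, b: True, v: False, u: False, q: False, k: False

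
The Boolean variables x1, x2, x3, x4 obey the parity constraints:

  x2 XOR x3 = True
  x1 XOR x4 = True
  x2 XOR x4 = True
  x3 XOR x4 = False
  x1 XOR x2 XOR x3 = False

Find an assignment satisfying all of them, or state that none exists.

x1 = True, x2 = True, x3 = False, x4 = False

x2 XOR x3 = T XOR F = True ✓
x1 XOR x4 = T XOR F = True ✓
x2 XOR x4 = T XOR F = True ✓
x3 XOR x4 = F XOR F = False ✓
x1 XOR x2 XOR x3 = T XOR T XOR F = False ✓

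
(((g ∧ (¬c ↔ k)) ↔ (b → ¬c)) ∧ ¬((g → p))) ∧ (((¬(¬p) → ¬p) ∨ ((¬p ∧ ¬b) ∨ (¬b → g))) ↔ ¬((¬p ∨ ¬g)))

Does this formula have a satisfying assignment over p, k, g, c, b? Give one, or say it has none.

Case p = True: the conjunct ¬((g → p)) becomes ¬((g → True)) = False.
Case p = False: the conjunct ((¬(¬p) → ¬p) ∨ ((¬p ∧ ¬b) ∨ (¬b → g))) ↔ ¬((¬p ∨ ¬g)) becomes (True ∨ (¬b ∨ (¬b → g))) ↔ ¬True = False.
Both cases fail — unsatisfiable.

Unsatisfiable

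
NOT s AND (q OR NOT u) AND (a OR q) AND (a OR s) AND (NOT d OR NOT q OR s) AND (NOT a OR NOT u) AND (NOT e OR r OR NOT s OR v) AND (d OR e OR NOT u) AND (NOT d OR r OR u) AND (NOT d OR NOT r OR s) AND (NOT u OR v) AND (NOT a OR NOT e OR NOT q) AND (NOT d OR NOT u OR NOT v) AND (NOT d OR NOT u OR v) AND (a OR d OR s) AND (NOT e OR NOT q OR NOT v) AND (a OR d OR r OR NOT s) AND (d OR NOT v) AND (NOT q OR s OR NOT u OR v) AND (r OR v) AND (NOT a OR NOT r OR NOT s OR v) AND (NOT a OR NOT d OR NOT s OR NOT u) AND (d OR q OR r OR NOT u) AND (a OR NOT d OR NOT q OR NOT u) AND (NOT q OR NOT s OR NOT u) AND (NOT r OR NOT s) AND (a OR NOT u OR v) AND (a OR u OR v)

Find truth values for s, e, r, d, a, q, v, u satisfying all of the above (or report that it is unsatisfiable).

Unit clause (NOT s) forces s = False.
In (a OR s) only a is left, so a = True.
In (NOT a OR NOT u) only NOT u is left, so u = False.
Set e = True.
  then (NOT a OR NOT e OR NOT q) forces q = False.
Try r = False:
  (NOT d OR r OR u) forces d = False.
  (d OR NOT v) forces v = False.
  clause (r OR v) is falsified — backtrack.
So r = True.
  then (NOT d OR NOT r OR s) forces d = False.
  then (d OR NOT v) forces v = False.
All clauses satisfied.

s = False, e = True, r = True, d = False, a = True, q = False, v = False, u = False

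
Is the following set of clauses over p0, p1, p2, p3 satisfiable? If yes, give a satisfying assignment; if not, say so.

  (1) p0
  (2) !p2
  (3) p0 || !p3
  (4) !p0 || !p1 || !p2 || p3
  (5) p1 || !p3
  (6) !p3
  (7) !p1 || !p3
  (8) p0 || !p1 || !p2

Unit clause (p0) forces p0 = True.
Unit clause (!p2) forces p2 = False.
Unit clause (!p3) forces p3 = False.
Set p1 = False.
Check each clause:
  (p0): p0 holds.
  (!p2): !p2 holds.
  (p0 || !p3): p0 holds.
  (!p0 || !p1 || !p2 || p3): !p1 holds.
  (p1 || !p3): !p3 holds.
  (!p3): !p3 holds.
  (!p1 || !p3): !p1 holds.
  (p0 || !p1 || !p2): p0 holds.
All clauses satisfied.

p0=T; p1=F; p2=F; p3=F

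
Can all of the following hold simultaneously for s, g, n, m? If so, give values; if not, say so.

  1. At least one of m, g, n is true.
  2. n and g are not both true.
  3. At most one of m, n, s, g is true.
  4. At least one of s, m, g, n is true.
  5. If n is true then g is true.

s: False, g: False, n: False, m: True

  (1) {m, g, n}: 1 true — at least one ✓
  (2) n=F, g=F — not both ✓
  (3) {m, n, s, g}: 1 true — at most one ✓
  (4) {s, m, g, n}: 1 true — at least one ✓
  (5) n=F ⇒ g: vacuous ✓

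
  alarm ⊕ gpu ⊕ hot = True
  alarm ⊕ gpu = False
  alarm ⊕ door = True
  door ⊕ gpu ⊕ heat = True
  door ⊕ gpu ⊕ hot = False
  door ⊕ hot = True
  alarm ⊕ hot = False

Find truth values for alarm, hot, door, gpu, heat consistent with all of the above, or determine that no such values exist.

alarm=T; hot=T; door=F; gpu=T; heat=F

alarm ⊕ gpu ⊕ hot = T ⊕ T ⊕ T = True ✓
alarm ⊕ gpu = T ⊕ T = False ✓
alarm ⊕ door = T ⊕ F = True ✓
door ⊕ gpu ⊕ heat = F ⊕ T ⊕ F = True ✓
door ⊕ gpu ⊕ hot = F ⊕ T ⊕ T = False ✓
door ⊕ hot = F ⊕ T = True ✓
alarm ⊕ hot = T ⊕ T = False ✓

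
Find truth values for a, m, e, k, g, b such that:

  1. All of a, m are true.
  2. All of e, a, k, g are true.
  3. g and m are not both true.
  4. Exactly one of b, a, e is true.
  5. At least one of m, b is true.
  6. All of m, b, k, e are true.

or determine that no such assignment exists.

No satisfying assignment exists.

Case e = True:
  (1) forces a = True.
  Constraint (4) is violated (a=T, e=T) — contradiction.
Case e = False:
  Constraint (2) is violated (e=F) — contradiction.
Both cases fail — unsatisfiable.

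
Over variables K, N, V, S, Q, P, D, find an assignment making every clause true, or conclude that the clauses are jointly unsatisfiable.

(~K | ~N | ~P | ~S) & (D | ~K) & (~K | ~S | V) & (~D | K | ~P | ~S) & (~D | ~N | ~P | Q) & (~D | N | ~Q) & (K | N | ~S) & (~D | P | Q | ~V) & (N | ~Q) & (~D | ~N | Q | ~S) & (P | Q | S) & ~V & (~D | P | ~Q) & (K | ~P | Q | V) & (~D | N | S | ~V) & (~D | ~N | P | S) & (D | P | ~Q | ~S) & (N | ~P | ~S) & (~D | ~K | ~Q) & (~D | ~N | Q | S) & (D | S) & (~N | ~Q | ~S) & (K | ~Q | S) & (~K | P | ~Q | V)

Unit clause (~V) forces V = False.
Set K = False.
Try N = False:
  (K | N | ~S) forces S = False.
  (N | ~Q) forces Q = False.
  (P | Q | S) forces P = True.
  clause (K | ~P | Q | V) is falsified — backtrack.
So N = True.
Try S = False:
  (D | S) forces D = True.
  (~D | ~N | P | S) forces P = True.
  (~D | ~N | ~P | Q) forces Q = True.
  clause (K | ~Q | S) is falsified — backtrack.
So S = True.
  then (~N | ~Q | ~S) forces Q = False.
  then (~D | ~N | Q | ~S) forces D = False.
  then (K | ~P | Q | V) forces P = False.
All clauses satisfied.

K=F, N=T, V=F, S=T, Q=F, P=F, D=F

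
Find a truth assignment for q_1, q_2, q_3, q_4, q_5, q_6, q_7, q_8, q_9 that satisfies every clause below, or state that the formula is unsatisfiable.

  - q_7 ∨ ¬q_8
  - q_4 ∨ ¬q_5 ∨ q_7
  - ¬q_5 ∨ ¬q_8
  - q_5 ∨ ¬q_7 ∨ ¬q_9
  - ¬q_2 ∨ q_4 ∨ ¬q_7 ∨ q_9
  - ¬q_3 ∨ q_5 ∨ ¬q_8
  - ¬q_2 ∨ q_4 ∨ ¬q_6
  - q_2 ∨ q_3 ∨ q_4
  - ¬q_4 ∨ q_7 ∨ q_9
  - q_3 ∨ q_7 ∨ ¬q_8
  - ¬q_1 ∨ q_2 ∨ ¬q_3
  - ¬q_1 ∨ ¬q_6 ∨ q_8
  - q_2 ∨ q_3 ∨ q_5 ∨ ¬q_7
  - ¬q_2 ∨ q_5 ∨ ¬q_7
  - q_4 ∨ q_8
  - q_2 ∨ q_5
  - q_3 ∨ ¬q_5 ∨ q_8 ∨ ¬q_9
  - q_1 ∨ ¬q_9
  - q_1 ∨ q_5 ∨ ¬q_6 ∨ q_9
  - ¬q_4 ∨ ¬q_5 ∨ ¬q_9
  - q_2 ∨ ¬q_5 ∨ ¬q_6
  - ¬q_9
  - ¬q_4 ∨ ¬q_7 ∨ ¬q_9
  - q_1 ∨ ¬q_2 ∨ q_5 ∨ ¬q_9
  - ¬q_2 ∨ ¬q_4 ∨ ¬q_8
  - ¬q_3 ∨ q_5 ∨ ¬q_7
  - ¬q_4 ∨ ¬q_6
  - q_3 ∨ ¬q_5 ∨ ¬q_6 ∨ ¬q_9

Unit clause (¬q_9) forces q_9 = False.
Set q_1 = True.
Set q_2 = False.
  then (¬q_1 ∨ q_2 ∨ ¬q_3) forces q_3 = False.
  then (q_2 ∨ q_5) forces q_5 = True.
  then (q_2 ∨ ¬q_5 ∨ ¬q_6) forces q_6 = False.
  then (¬q_5 ∨ ¬q_8) forces q_8 = False.
  then (q_2 ∨ q_3 ∨ q_4) forces q_4 = True.
  then (¬q_4 ∨ q_7 ∨ q_9) forces q_7 = True.
All clauses satisfied.

q_1=T; q_2=F; q_3=F; q_4=T; q_5=T; q_6=F; q_7=T; q_8=F; q_9=F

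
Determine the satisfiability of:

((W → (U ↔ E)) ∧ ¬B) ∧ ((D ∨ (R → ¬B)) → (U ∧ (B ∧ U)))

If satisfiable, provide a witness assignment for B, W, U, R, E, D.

Case B = True: the conjunct ¬B is False.
Case B = False: the conjunct (D ∨ (R → ¬B)) → (U ∧ (B ∧ U)) becomes (D ∨ True) → (U ∧ False) = False.
Both cases fail — unsatisfiable.

Unsatisfiable — no assignment works.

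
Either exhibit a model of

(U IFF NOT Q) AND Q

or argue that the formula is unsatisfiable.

Q = True, U = False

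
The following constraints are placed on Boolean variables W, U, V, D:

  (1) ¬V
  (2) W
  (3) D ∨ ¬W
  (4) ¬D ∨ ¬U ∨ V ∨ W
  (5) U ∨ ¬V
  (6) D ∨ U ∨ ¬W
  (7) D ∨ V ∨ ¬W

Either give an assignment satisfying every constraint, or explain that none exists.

Unit clause (¬V) forces V = False.
Unit clause (W) forces W = True.
In (D ∨ ¬W) only D is left, so D = True.
Set U = True.
Check each clause:
  (¬V): ¬V holds.
  (W): W holds.
  (D ∨ ¬W): D holds.
  (¬D ∨ ¬U ∨ V ∨ W): W holds.
  (U ∨ ¬V): U holds.
  (D ∨ U ∨ ¬W): D holds.
  (D ∨ V ∨ ¬W): D holds.
All clauses satisfied.

W: True; U: True; V: False; D: True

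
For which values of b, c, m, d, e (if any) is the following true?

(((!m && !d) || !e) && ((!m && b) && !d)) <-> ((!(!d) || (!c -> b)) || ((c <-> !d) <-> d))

b: True; c: False; m: False; d: False; e: True

  (((!m && !d) || !e) && ((!m && b) && !d)) <-> ((!(!d) || (!c -> b)) || ((c <-> !d) <-> d)) = True
    ((!m && !d) || !e) && ((!m && b) && !d) = True
      (!m && !d) || !e = True
        !m && !d = True
          !m = True
          !d = True
        !e = False
      (!m && b) && !d = True
        !m && b = True
          !m = True
        !d = True
    (!(!d) || (!c -> b)) || ((c <-> !d) <-> d) = True
      !(!d) || (!c -> b) = True
        !(!d) = False
          !d = True
        !c -> b = True
          !c = True
      (c <-> !d) <-> d = True
        c <-> !d = False
          !d = True
The formula evaluates to True.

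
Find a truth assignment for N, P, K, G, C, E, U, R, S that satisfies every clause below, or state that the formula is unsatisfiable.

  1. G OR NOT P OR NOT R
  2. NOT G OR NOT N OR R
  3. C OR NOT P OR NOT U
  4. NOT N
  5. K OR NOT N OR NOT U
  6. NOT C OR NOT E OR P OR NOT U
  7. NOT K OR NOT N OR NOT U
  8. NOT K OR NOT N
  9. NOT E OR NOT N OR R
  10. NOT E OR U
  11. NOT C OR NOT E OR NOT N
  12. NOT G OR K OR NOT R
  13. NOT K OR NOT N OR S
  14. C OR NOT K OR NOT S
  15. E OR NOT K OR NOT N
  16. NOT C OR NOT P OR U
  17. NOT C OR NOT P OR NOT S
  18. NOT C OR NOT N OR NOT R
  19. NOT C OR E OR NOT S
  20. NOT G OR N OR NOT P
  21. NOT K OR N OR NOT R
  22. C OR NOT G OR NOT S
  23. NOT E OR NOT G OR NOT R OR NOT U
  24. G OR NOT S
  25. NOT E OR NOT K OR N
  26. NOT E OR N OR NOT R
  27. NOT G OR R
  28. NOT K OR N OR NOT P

N = False, P = False, K = False, G = False, C = False, E = False, U = False, R = False, S = False

Unit clause (NOT N) forces N = False.
Set P = False.
Set K = False.
Try G = True:
  (NOT G OR K OR NOT R) forces R = False.
  clause (NOT G OR R) is falsified — backtrack.
So G = False.
  then (G OR NOT S) forces S = False.
Set C = False.
Set E = False.
Set U = False.
Set R = False.
All clauses satisfied.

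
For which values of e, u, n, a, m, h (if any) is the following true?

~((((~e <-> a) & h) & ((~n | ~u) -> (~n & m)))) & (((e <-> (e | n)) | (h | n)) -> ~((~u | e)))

e = False, u = True, n = False, a = True, m = False, h = True

  ~((((~e <-> a) & h) & ((~n | ~u) -> (~n & m)))) = True
    ((~e <-> a) & h) & ((~n | ~u) -> (~n & m)) = False
      (~e <-> a) & h = True
        ~e <-> a = True
          ~e = True
      (~n | ~u) -> (~n & m) = False
        ~n | ~u = True
          ~n = True
          ~u = False
        ~n & m = False
          ~n = True
  ((e <-> (e | n)) | (h | n)) -> ~((~u | e)) = True
    (e <-> (e | n)) | (h | n) = True
      e <-> (e | n) = True
        e | n = False
      h | n = True
    ~((~u | e)) = True
      ~u | e = False
        ~u = False
Both conjuncts True, so the formula holds.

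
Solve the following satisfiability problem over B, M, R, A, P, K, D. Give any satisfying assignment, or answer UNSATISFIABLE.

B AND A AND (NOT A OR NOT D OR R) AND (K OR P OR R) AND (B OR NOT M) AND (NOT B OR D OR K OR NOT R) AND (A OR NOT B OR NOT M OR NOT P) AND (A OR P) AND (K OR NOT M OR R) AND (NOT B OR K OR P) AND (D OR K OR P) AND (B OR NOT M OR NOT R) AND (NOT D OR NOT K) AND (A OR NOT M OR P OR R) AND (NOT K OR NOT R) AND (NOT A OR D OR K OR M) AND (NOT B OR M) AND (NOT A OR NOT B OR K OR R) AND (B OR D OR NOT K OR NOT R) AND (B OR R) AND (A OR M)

B = True, M = True, R = False, A = True, P = False, K = True, D = False

Unit clause (B) forces B = True.
Unit clause (A) forces A = True.
In (NOT B OR M) only M is left, so M = True.
Set R = False.
  then (NOT A OR NOT D OR R) forces D = False.
  then (K OR NOT M OR R) forces K = True.
Set P = False.
All clauses satisfied.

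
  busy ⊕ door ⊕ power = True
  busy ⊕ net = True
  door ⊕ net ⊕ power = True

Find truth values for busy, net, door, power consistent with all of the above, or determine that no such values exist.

Adding constraints 1, 2, 3 mod 2: every variable appears an even number of times on the left, so the left side is 0.
But the right sides sum to 1 (mod 2). 0 ≠ 1 — the system is inconsistent.

Unsatisfiable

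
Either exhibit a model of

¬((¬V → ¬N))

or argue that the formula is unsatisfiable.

N=T, V=F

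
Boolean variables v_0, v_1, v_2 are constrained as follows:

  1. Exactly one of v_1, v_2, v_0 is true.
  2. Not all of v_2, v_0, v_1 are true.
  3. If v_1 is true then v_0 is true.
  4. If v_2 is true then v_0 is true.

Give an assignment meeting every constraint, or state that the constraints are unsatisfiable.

v_0 = True; v_1 = False; v_2 = False

  (1) {v_1, v_2, v_0}: 1 true — exactly one ✓
  (2) {v_2, v_0, v_1}: 1/3 true — not all ✓
  (3) v_1=F ⇒ v_0: vacuous ✓
  (4) v_2=F ⇒ v_0: vacuous ✓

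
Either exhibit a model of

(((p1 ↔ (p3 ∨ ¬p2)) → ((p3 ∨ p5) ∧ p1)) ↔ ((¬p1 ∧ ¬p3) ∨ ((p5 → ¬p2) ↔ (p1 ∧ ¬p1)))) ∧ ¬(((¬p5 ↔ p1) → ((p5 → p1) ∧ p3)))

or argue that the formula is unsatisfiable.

p1 = True, p2 = False, p3 = False, p5 = False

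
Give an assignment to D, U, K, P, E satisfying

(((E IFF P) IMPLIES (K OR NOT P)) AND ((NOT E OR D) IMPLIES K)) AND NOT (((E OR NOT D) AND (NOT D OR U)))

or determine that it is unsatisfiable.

D: True, U: True, K: True, P: True, E: False

  ((E IFF P) IMPLIES (K OR NOT P)) AND ((NOT E OR D) IMPLIES K) = True
    (E IFF P) IMPLIES (K OR NOT P) = True
      E IFF P = False
      K OR NOT P = True
        NOT P = False
    (NOT E OR D) IMPLIES K = True
      NOT E OR D = True
        NOT E = True
  NOT (((E OR NOT D) AND (NOT D OR U))) = True
    (E OR NOT D) AND (NOT D OR U) = False
      E OR NOT D = False
        NOT D = False
      NOT D OR U = True
        NOT D = False
Both conjuncts True, so the formula holds.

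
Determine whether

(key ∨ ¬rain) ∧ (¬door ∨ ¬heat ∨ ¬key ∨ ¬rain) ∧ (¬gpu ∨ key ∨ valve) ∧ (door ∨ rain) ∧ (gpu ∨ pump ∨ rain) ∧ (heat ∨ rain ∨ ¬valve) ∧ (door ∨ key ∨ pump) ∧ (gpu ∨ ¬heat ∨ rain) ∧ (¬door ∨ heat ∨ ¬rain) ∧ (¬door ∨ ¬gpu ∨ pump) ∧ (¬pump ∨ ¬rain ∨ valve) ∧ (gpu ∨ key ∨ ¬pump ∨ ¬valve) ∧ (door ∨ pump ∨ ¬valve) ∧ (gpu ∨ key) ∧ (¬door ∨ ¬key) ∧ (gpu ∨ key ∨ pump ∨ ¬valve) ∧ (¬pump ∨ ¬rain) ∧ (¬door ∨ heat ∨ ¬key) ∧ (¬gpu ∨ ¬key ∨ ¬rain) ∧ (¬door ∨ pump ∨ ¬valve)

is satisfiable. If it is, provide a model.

Set pump = True.
  then (¬pump ∨ ¬rain) forces rain = False.
  then (door ∨ rain) forces door = True.
  then (¬door ∨ ¬key) forces key = False.
  then (gpu ∨ key) forces gpu = True.
  then (¬gpu ∨ key ∨ valve) forces valve = True.
  then (heat ∨ rain ∨ ¬valve) forces heat = True.
All clauses satisfied.

pump = True, heat = True, valve = True, door = True, rain = False, key = False, gpu = True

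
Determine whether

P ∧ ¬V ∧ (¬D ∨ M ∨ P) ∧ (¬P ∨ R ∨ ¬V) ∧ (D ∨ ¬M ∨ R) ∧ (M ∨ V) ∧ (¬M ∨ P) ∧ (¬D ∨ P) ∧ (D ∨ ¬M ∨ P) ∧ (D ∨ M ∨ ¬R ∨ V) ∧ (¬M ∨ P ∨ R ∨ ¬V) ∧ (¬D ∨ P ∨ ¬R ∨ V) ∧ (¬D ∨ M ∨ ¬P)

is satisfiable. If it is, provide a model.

M = True, D = True, P = True, R = True, V = False

Unit clause (P) forces P = True.
Unit clause (¬V) forces V = False.
In (M ∨ V) only M is left, so M = True.
Set D = True.
Set R = True.
All clauses satisfied.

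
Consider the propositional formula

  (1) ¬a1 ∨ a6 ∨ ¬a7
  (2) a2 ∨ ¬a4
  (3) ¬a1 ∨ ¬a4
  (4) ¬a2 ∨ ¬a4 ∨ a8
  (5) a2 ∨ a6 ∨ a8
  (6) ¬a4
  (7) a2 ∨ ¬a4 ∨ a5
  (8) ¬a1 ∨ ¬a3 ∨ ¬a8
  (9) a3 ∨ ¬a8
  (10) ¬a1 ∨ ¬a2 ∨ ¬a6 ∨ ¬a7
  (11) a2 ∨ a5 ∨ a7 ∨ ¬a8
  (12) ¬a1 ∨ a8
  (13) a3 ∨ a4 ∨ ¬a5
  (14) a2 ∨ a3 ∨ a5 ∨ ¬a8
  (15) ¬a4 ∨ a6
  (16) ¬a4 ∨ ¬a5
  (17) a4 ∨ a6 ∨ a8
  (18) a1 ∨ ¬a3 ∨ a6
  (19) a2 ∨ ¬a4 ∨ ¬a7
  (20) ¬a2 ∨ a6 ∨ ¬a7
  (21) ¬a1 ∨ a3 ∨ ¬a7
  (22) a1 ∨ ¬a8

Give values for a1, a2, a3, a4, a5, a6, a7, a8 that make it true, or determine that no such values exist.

Unit clause (¬a4) forces a4 = False.
Try a1 = True:
  (¬a1 ∨ a8) forces a8 = True.
  (¬a1 ∨ ¬a3 ∨ ¬a8) forces a3 = False.
  clause (a3 ∨ ¬a8) is falsified — backtrack.
So a1 = False.
  then (a1 ∨ ¬a8) forces a8 = False.
  then (a4 ∨ a6 ∨ a8) forces a6 = True.
Set a2 = False.
Set a3 = True.
Set a5 = True.
Set a7 = True.
All clauses satisfied.

a1: False; a2: False; a3: True; a4: False; a5: True; a6: True; a7: True; a8: False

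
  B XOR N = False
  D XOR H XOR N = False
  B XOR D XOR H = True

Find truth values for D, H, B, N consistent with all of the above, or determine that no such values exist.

Unsatisfiable — no assignment works.

Adding constraints 1, 2, 3 mod 2: every variable appears an even number of times on the left, so the left side is 0.
But the right sides sum to 1 (mod 2). 0 ≠ 1 — the system is inconsistent.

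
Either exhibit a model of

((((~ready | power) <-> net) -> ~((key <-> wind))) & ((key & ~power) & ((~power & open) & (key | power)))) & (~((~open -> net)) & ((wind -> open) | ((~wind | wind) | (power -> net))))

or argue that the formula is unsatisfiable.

Case open = True: the conjunct ~((~open -> net)) becomes ~((False -> net)) = False.
Case open = False: the conjunct open is False.
Both cases fail — unsatisfiable.

Unsatisfiable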